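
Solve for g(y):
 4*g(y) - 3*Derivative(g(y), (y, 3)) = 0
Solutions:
 g(y) = C3*exp(6^(2/3)*y/3) + (C1*sin(2^(2/3)*3^(1/6)*y/2) + C2*cos(2^(2/3)*3^(1/6)*y/2))*exp(-6^(2/3)*y/6)


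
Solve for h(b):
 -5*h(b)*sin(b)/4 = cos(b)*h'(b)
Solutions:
 h(b) = C1*cos(b)^(5/4)


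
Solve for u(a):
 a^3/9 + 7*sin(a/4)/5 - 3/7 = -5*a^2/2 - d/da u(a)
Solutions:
 u(a) = C1 - a^4/36 - 5*a^3/6 + 3*a/7 + 28*cos(a/4)/5


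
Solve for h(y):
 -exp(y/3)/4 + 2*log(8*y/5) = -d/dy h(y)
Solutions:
 h(y) = C1 - 2*y*log(y) + 2*y*(-3*log(2) + 1 + log(5)) + 3*exp(y/3)/4


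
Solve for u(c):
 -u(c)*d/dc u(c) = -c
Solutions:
 u(c) = -sqrt(C1 + c^2)
 u(c) = sqrt(C1 + c^2)


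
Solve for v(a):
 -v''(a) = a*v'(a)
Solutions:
 v(a) = C1 + C2*erf(sqrt(2)*a/2)


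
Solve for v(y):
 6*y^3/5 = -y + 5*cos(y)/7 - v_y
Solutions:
 v(y) = C1 - 3*y^4/10 - y^2/2 + 5*sin(y)/7


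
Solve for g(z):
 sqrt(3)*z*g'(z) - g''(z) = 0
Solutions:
 g(z) = C1 + C2*erfi(sqrt(2)*3^(1/4)*z/2)


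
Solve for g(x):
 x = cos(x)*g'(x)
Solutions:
 g(x) = C1 + Integral(x/cos(x), x)


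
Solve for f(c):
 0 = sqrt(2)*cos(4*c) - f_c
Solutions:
 f(c) = C1 + sqrt(2)*sin(4*c)/4


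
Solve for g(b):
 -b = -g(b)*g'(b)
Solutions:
 g(b) = -sqrt(C1 + b^2)
 g(b) = sqrt(C1 + b^2)


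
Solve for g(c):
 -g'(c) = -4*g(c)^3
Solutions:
 g(c) = -sqrt(2)*sqrt(-1/(C1 + 4*c))/2
 g(c) = sqrt(2)*sqrt(-1/(C1 + 4*c))/2


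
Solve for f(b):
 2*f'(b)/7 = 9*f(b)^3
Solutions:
 f(b) = -sqrt(-1/(C1 + 63*b))
 f(b) = sqrt(-1/(C1 + 63*b))


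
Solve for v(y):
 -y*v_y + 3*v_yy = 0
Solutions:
 v(y) = C1 + C2*erfi(sqrt(6)*y/6)


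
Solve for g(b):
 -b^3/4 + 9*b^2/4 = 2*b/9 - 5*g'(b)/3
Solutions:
 g(b) = C1 + 3*b^4/80 - 9*b^3/20 + b^2/15


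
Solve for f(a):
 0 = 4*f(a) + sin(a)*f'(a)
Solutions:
 f(a) = C1*(cos(a)^2 + 2*cos(a) + 1)/(cos(a)^2 - 2*cos(a) + 1)


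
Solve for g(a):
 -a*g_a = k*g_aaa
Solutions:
 g(a) = C1 + Integral(C2*airyai(a*(-1/k)^(1/3)) + C3*airybi(a*(-1/k)^(1/3)), a)


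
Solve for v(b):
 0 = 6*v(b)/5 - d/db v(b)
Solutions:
 v(b) = C1*exp(6*b/5)


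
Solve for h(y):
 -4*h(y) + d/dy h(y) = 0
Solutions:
 h(y) = C1*exp(4*y)


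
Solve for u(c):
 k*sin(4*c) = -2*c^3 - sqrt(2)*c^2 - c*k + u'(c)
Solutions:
 u(c) = C1 + c^4/2 + sqrt(2)*c^3/3 + c^2*k/2 - k*cos(4*c)/4


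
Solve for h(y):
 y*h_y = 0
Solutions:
 h(y) = C1


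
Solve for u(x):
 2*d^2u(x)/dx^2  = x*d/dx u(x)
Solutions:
 u(x) = C1 + C2*erfi(x/2)


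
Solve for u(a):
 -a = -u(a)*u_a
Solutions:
 u(a) = -sqrt(C1 + a^2)
 u(a) = sqrt(C1 + a^2)


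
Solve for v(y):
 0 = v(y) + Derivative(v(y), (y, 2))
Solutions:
 v(y) = C1*sin(y) + C2*cos(y)


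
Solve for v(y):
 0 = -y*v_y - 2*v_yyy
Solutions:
 v(y) = C1 + Integral(C2*airyai(-2^(2/3)*y/2) + C3*airybi(-2^(2/3)*y/2), y)


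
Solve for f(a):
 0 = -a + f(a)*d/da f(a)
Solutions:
 f(a) = -sqrt(C1 + a^2)
 f(a) = sqrt(C1 + a^2)


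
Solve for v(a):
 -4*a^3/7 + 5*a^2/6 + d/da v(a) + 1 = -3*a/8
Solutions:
 v(a) = C1 + a^4/7 - 5*a^3/18 - 3*a^2/16 - a


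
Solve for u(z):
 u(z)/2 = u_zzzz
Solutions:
 u(z) = C1*exp(-2^(3/4)*z/2) + C2*exp(2^(3/4)*z/2) + C3*sin(2^(3/4)*z/2) + C4*cos(2^(3/4)*z/2)


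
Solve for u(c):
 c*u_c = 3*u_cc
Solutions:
 u(c) = C1 + C2*erfi(sqrt(6)*c/6)


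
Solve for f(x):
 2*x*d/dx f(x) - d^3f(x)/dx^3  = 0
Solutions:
 f(x) = C1 + Integral(C2*airyai(2^(1/3)*x) + C3*airybi(2^(1/3)*x), x)


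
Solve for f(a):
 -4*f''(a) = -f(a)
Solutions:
 f(a) = C1*exp(-a/2) + C2*exp(a/2)


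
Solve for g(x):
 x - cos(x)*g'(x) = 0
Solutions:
 g(x) = C1 + Integral(x/cos(x), x)


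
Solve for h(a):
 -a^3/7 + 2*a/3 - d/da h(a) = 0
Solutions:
 h(a) = C1 - a^4/28 + a^2/3


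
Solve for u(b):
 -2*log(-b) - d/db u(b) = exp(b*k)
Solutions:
 u(b) = C1 - 2*b*log(-b) + 2*b + Piecewise((-exp(b*k)/k, Ne(k, 0)), (-b, True))


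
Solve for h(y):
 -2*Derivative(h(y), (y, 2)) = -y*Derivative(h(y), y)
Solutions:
 h(y) = C1 + C2*erfi(y/2)


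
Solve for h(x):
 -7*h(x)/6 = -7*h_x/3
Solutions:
 h(x) = C1*exp(x/2)


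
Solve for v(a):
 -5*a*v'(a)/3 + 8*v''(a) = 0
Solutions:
 v(a) = C1 + C2*erfi(sqrt(15)*a/12)


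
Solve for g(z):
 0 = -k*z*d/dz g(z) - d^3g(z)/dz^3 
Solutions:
 g(z) = C1 + Integral(C2*airyai(z*(-k)^(1/3)) + C3*airybi(z*(-k)^(1/3)), z)


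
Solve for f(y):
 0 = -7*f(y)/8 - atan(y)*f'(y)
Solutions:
 f(y) = C1*exp(-7*Integral(1/atan(y), y)/8)


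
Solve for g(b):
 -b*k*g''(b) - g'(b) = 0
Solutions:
 g(b) = C1 + b^(((re(k) - 1)*re(k) + im(k)^2)/(re(k)^2 + im(k)^2))*(C2*sin(log(b)*Abs(im(k))/(re(k)^2 + im(k)^2)) + C3*cos(log(b)*im(k)/(re(k)^2 + im(k)^2)))


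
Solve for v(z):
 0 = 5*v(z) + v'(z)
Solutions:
 v(z) = C1*exp(-5*z)


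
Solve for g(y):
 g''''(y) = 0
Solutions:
 g(y) = C1 + C2*y + C3*y^2 + C4*y^3


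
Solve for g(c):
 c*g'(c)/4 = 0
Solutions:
 g(c) = C1


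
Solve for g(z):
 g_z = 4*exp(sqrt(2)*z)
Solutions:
 g(z) = C1 + 2*sqrt(2)*exp(sqrt(2)*z)


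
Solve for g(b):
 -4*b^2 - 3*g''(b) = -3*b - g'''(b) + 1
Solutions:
 g(b) = C1 + C2*b + C3*exp(3*b) - b^4/9 + b^3/54 - 4*b^2/27


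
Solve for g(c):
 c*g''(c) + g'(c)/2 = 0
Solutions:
 g(c) = C1 + C2*sqrt(c)


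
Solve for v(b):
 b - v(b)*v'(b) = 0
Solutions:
 v(b) = -sqrt(C1 + b^2)
 v(b) = sqrt(C1 + b^2)


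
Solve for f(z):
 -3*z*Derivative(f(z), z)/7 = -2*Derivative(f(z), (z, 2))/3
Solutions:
 f(z) = C1 + C2*erfi(3*sqrt(7)*z/14)


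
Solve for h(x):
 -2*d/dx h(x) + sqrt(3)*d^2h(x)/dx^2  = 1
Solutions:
 h(x) = C1 + C2*exp(2*sqrt(3)*x/3) - x/2


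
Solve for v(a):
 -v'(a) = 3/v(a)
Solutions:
 v(a) = -sqrt(C1 - 6*a)
 v(a) = sqrt(C1 - 6*a)


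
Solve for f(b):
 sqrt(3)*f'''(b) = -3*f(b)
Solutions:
 f(b) = C3*exp(-3^(1/6)*b) + (C1*sin(3^(2/3)*b/2) + C2*cos(3^(2/3)*b/2))*exp(3^(1/6)*b/2)


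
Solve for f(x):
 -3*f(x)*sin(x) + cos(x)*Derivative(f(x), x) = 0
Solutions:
 f(x) = C1/cos(x)^3


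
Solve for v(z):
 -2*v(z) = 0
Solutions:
 v(z) = 0


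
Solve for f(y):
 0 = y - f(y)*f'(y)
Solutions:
 f(y) = -sqrt(C1 + y^2)
 f(y) = sqrt(C1 + y^2)


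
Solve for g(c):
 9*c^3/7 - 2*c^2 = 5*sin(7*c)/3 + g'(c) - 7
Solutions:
 g(c) = C1 + 9*c^4/28 - 2*c^3/3 + 7*c + 5*cos(7*c)/21


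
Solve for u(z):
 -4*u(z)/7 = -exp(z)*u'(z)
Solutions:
 u(z) = C1*exp(-4*exp(-z)/7)


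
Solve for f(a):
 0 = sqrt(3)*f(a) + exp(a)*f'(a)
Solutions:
 f(a) = C1*exp(sqrt(3)*exp(-a))


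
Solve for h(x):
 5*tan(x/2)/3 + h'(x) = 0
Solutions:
 h(x) = C1 + 10*log(cos(x/2))/3


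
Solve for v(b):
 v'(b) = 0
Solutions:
 v(b) = C1


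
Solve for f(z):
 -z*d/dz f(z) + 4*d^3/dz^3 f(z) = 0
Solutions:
 f(z) = C1 + Integral(C2*airyai(2^(1/3)*z/2) + C3*airybi(2^(1/3)*z/2), z)


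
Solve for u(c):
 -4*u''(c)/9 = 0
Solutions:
 u(c) = C1 + C2*c


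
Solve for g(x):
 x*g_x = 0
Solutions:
 g(x) = C1


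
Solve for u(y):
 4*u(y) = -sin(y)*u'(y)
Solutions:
 u(y) = C1*(cos(y)^2 + 2*cos(y) + 1)/(cos(y)^2 - 2*cos(y) + 1)


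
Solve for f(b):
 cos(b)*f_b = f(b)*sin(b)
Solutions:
 f(b) = C1/cos(b)


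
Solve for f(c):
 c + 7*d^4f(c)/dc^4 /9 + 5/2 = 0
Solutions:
 f(c) = C1 + C2*c + C3*c^2 + C4*c^3 - 3*c^5/280 - 15*c^4/112


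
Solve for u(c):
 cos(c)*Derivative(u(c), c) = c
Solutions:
 u(c) = C1 + Integral(c/cos(c), c)


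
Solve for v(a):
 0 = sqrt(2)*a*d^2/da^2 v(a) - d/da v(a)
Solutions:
 v(a) = C1 + C2*a^(sqrt(2)/2 + 1)


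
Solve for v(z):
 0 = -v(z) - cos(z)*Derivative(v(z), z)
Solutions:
 v(z) = C1*sqrt(sin(z) - 1)/sqrt(sin(z) + 1)


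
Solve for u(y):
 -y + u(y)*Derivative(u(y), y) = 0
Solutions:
 u(y) = -sqrt(C1 + y^2)
 u(y) = sqrt(C1 + y^2)


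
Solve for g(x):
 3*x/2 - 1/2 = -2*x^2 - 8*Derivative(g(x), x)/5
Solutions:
 g(x) = C1 - 5*x^3/12 - 15*x^2/32 + 5*x/16


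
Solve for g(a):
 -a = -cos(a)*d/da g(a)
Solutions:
 g(a) = C1 + Integral(a/cos(a), a)


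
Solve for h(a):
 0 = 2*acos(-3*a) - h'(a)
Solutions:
 h(a) = C1 + 2*a*acos(-3*a) + 2*sqrt(1 - 9*a^2)/3


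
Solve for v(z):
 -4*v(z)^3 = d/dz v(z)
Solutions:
 v(z) = -sqrt(2)*sqrt(-1/(C1 - 4*z))/2
 v(z) = sqrt(2)*sqrt(-1/(C1 - 4*z))/2


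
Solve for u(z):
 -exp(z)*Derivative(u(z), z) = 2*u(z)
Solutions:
 u(z) = C1*exp(2*exp(-z))


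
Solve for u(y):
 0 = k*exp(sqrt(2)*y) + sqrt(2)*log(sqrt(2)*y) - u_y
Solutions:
 u(y) = C1 + sqrt(2)*k*exp(sqrt(2)*y)/2 + sqrt(2)*y*log(y) + sqrt(2)*y*(-1 + log(2)/2)


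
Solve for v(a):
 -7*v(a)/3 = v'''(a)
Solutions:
 v(a) = C3*exp(-3^(2/3)*7^(1/3)*a/3) + (C1*sin(3^(1/6)*7^(1/3)*a/2) + C2*cos(3^(1/6)*7^(1/3)*a/2))*exp(3^(2/3)*7^(1/3)*a/6)


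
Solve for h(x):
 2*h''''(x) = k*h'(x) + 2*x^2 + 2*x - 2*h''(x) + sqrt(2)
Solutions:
 h(x) = C1 + C2*exp(x*(6^(1/3)*(-9*k + 2*sqrt(3)*sqrt(27*k^2/4 + 4))^(1/3)/12 - 2^(1/3)*3^(5/6)*I*(-9*k + 2*sqrt(3)*sqrt(27*k^2/4 + 4))^(1/3)/12 + 4/((-6^(1/3) + 2^(1/3)*3^(5/6)*I)*(-9*k + 2*sqrt(3)*sqrt(27*k^2/4 + 4))^(1/3)))) + C3*exp(x*(6^(1/3)*(-9*k + 2*sqrt(3)*sqrt(27*k^2/4 + 4))^(1/3)/12 + 2^(1/3)*3^(5/6)*I*(-9*k + 2*sqrt(3)*sqrt(27*k^2/4 + 4))^(1/3)/12 - 4/((6^(1/3) + 2^(1/3)*3^(5/6)*I)*(-9*k + 2*sqrt(3)*sqrt(27*k^2/4 + 4))^(1/3)))) + C4*exp(6^(1/3)*x*(-(-9*k + 2*sqrt(3)*sqrt(27*k^2/4 + 4))^(1/3) + 2*6^(1/3)/(-9*k + 2*sqrt(3)*sqrt(27*k^2/4 + 4))^(1/3))/6) - 2*x^3/(3*k) - x^2/k - sqrt(2)*x/k - 4*x^2/k^2 - 4*x/k^2 - 16*x/k^3


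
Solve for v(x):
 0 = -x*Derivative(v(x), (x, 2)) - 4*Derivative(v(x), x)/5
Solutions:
 v(x) = C1 + C2*x^(1/5)


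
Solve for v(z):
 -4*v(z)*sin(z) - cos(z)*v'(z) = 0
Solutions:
 v(z) = C1*cos(z)^4


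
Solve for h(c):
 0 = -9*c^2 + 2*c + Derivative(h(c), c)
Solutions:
 h(c) = C1 + 3*c^3 - c^2


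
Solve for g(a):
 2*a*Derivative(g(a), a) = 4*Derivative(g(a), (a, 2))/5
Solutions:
 g(a) = C1 + C2*erfi(sqrt(5)*a/2)


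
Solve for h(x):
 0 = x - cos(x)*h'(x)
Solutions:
 h(x) = C1 + Integral(x/cos(x), x)


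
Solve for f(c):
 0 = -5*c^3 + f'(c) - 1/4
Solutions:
 f(c) = C1 + 5*c^4/4 + c/4


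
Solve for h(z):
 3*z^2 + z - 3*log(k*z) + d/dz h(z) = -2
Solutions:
 h(z) = C1 - z^3 - z^2/2 + 3*z*log(k*z) - 5*z


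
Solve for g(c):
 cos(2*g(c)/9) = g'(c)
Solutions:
 -c - 9*log(sin(2*g(c)/9) - 1)/4 + 9*log(sin(2*g(c)/9) + 1)/4 = C1


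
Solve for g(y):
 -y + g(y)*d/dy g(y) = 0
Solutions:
 g(y) = -sqrt(C1 + y^2)
 g(y) = sqrt(C1 + y^2)


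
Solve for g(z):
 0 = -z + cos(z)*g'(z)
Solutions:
 g(z) = C1 + Integral(z/cos(z), z)


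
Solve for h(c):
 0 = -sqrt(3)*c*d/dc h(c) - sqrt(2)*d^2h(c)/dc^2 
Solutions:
 h(c) = C1 + C2*erf(6^(1/4)*c/2)


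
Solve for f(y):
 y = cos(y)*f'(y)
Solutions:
 f(y) = C1 + Integral(y/cos(y), y)


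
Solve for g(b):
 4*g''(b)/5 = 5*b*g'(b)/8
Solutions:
 g(b) = C1 + C2*erfi(5*b/8)


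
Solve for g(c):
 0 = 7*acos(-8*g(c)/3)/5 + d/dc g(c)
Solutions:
 Integral(1/acos(-8*_y/3), (_y, g(c))) = C1 - 7*c/5


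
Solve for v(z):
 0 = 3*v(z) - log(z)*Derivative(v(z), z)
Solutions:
 v(z) = C1*exp(3*li(z))


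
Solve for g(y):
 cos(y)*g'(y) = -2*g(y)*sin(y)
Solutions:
 g(y) = C1*cos(y)^2


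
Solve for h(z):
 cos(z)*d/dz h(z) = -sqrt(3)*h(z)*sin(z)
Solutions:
 h(z) = C1*cos(z)^(sqrt(3))


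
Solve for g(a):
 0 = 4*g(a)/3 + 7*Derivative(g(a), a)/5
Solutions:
 g(a) = C1*exp(-20*a/21)


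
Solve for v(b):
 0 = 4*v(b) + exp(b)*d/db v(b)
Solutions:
 v(b) = C1*exp(4*exp(-b))


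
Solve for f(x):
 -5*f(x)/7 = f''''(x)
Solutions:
 f(x) = (C1*sin(sqrt(2)*5^(1/4)*7^(3/4)*x/14) + C2*cos(sqrt(2)*5^(1/4)*7^(3/4)*x/14))*exp(-sqrt(2)*5^(1/4)*7^(3/4)*x/14) + (C3*sin(sqrt(2)*5^(1/4)*7^(3/4)*x/14) + C4*cos(sqrt(2)*5^(1/4)*7^(3/4)*x/14))*exp(sqrt(2)*5^(1/4)*7^(3/4)*x/14)


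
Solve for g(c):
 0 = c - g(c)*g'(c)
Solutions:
 g(c) = -sqrt(C1 + c^2)
 g(c) = sqrt(C1 + c^2)


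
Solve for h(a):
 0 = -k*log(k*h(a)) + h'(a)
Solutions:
 li(k*h(a))/k = C1 + a*k


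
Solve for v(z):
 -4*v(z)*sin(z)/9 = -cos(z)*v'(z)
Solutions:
 v(z) = C1/cos(z)^(4/9)


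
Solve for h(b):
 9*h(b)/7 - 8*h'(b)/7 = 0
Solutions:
 h(b) = C1*exp(9*b/8)


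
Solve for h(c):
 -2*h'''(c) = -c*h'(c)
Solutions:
 h(c) = C1 + Integral(C2*airyai(2^(2/3)*c/2) + C3*airybi(2^(2/3)*c/2), c)


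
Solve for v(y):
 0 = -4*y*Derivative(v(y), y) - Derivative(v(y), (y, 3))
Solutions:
 v(y) = C1 + Integral(C2*airyai(-2^(2/3)*y) + C3*airybi(-2^(2/3)*y), y)


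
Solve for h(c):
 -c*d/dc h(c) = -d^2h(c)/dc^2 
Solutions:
 h(c) = C1 + C2*erfi(sqrt(2)*c/2)


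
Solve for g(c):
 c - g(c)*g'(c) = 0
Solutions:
 g(c) = -sqrt(C1 + c^2)
 g(c) = sqrt(C1 + c^2)


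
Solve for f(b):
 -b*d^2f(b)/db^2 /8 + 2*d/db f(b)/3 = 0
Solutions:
 f(b) = C1 + C2*b^(19/3)


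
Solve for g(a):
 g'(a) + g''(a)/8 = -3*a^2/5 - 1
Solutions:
 g(a) = C1 + C2*exp(-8*a) - a^3/5 + 3*a^2/40 - 163*a/160


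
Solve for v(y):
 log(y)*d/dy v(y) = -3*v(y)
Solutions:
 v(y) = C1*exp(-3*li(y))


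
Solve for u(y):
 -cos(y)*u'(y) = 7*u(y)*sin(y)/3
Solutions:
 u(y) = C1*cos(y)^(7/3)


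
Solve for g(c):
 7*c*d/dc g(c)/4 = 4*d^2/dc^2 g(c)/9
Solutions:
 g(c) = C1 + C2*erfi(3*sqrt(14)*c/8)


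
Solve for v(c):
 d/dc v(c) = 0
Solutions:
 v(c) = C1


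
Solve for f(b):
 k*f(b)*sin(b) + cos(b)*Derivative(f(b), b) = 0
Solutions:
 f(b) = C1*exp(k*log(cos(b)))


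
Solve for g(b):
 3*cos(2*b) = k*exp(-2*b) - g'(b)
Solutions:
 g(b) = C1 - k*exp(-2*b)/2 - 3*sin(2*b)/2


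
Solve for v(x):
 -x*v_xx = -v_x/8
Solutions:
 v(x) = C1 + C2*x^(9/8)


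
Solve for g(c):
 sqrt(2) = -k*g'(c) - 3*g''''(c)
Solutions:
 g(c) = C1 + C2*exp(3^(2/3)*c*(-k)^(1/3)/3) + C3*exp(c*(-k)^(1/3)*(-3^(2/3) + 3*3^(1/6)*I)/6) + C4*exp(-c*(-k)^(1/3)*(3^(2/3) + 3*3^(1/6)*I)/6) - sqrt(2)*c/k


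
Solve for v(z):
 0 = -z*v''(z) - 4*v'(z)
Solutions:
 v(z) = C1 + C2/z^3


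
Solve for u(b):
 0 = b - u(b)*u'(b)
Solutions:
 u(b) = -sqrt(C1 + b^2)
 u(b) = sqrt(C1 + b^2)


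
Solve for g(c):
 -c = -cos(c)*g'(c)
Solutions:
 g(c) = C1 + Integral(c/cos(c), c)


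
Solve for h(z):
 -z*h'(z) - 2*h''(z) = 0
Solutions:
 h(z) = C1 + C2*erf(z/2)


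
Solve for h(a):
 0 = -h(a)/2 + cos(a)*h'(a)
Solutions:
 h(a) = C1*(sin(a) + 1)^(1/4)/(sin(a) - 1)^(1/4)


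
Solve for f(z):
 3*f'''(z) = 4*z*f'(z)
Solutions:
 f(z) = C1 + Integral(C2*airyai(6^(2/3)*z/3) + C3*airybi(6^(2/3)*z/3), z)


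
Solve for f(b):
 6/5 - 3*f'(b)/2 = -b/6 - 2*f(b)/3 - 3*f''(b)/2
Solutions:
 f(b) = -b/4 + (C1*sin(sqrt(7)*b/6) + C2*cos(sqrt(7)*b/6))*exp(b/2) - 189/80


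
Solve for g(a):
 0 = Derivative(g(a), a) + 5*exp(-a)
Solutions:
 g(a) = C1 + 5*exp(-a)


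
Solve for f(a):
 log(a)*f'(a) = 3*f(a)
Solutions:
 f(a) = C1*exp(3*li(a))


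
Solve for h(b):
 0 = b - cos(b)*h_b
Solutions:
 h(b) = C1 + Integral(b/cos(b), b)


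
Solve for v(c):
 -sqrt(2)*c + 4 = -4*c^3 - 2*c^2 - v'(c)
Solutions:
 v(c) = C1 - c^4 - 2*c^3/3 + sqrt(2)*c^2/2 - 4*c


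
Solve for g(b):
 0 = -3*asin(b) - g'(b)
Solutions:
 g(b) = C1 - 3*b*asin(b) - 3*sqrt(1 - b^2)


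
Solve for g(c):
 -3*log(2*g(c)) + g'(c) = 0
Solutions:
 -Integral(1/(log(_y) + log(2)), (_y, g(c)))/3 = C1 - c


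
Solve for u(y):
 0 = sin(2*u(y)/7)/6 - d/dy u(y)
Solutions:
 -y/6 + 7*log(cos(2*u(y)/7) - 1)/4 - 7*log(cos(2*u(y)/7) + 1)/4 = C1


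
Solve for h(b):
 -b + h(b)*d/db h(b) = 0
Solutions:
 h(b) = -sqrt(C1 + b^2)
 h(b) = sqrt(C1 + b^2)


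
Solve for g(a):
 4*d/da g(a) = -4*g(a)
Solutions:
 g(a) = C1*exp(-a)


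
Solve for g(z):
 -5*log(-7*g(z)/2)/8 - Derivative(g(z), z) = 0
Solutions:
 8*Integral(1/(log(-_y) - log(2) + log(7)), (_y, g(z)))/5 = C1 - z


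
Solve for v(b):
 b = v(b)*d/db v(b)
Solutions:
 v(b) = -sqrt(C1 + b^2)
 v(b) = sqrt(C1 + b^2)


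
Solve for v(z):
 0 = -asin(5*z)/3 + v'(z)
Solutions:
 v(z) = C1 + z*asin(5*z)/3 + sqrt(1 - 25*z^2)/15


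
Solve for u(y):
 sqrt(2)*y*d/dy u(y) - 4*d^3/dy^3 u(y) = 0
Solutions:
 u(y) = C1 + Integral(C2*airyai(sqrt(2)*y/2) + C3*airybi(sqrt(2)*y/2), y)


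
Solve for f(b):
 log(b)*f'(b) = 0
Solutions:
 f(b) = C1


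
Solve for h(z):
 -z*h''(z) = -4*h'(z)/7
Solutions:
 h(z) = C1 + C2*z^(11/7)


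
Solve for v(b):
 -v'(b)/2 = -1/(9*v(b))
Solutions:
 v(b) = -sqrt(C1 + 4*b)/3
 v(b) = sqrt(C1 + 4*b)/3


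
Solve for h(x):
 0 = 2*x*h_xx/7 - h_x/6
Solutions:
 h(x) = C1 + C2*x^(19/12)


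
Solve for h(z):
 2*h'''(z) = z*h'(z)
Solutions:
 h(z) = C1 + Integral(C2*airyai(2^(2/3)*z/2) + C3*airybi(2^(2/3)*z/2), z)


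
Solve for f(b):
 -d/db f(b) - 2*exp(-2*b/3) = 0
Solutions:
 f(b) = C1 + 3*exp(-2*b/3)


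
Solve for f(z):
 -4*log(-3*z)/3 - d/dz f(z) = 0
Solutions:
 f(z) = C1 - 4*z*log(-z)/3 + 4*z*(1 - log(3))/3


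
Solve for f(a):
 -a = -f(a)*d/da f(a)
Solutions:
 f(a) = -sqrt(C1 + a^2)
 f(a) = sqrt(C1 + a^2)


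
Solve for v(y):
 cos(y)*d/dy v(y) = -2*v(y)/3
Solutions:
 v(y) = C1*(sin(y) - 1)^(1/3)/(sin(y) + 1)^(1/3)


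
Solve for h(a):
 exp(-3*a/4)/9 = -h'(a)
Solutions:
 h(a) = C1 + 4*exp(-3*a/4)/27


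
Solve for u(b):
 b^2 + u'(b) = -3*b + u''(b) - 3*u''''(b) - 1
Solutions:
 u(b) = C1 + C2*exp(2^(1/3)*b*(2/(sqrt(77) + 9)^(1/3) + 2^(1/3)*(sqrt(77) + 9)^(1/3))/12)*sin(2^(1/3)*sqrt(3)*b*(-2^(1/3)*(sqrt(77) + 9)^(1/3) + 2/(sqrt(77) + 9)^(1/3))/12) + C3*exp(2^(1/3)*b*(2/(sqrt(77) + 9)^(1/3) + 2^(1/3)*(sqrt(77) + 9)^(1/3))/12)*cos(2^(1/3)*sqrt(3)*b*(-2^(1/3)*(sqrt(77) + 9)^(1/3) + 2/(sqrt(77) + 9)^(1/3))/12) + C4*exp(-2^(1/3)*b*(2/(sqrt(77) + 9)^(1/3) + 2^(1/3)*(sqrt(77) + 9)^(1/3))/6) - b^3/3 - 5*b^2/2 - 6*b


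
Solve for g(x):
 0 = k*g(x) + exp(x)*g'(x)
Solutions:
 g(x) = C1*exp(k*exp(-x))


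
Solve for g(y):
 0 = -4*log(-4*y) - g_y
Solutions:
 g(y) = C1 - 4*y*log(-y) + 4*y*(1 - 2*log(2))


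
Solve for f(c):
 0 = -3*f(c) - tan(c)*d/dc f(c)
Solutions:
 f(c) = C1/sin(c)^3


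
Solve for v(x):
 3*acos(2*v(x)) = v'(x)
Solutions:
 Integral(1/acos(2*_y), (_y, v(x))) = C1 + 3*x


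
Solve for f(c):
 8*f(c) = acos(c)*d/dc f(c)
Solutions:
 f(c) = C1*exp(8*Integral(1/acos(c), c))


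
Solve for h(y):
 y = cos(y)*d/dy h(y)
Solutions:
 h(y) = C1 + Integral(y/cos(y), y)


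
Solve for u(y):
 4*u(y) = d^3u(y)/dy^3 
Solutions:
 u(y) = C3*exp(2^(2/3)*y) + (C1*sin(2^(2/3)*sqrt(3)*y/2) + C2*cos(2^(2/3)*sqrt(3)*y/2))*exp(-2^(2/3)*y/2)


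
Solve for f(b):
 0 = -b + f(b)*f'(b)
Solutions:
 f(b) = -sqrt(C1 + b^2)
 f(b) = sqrt(C1 + b^2)


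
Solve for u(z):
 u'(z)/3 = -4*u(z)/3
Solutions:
 u(z) = C1*exp(-4*z)


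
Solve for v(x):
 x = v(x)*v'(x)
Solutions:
 v(x) = -sqrt(C1 + x^2)
 v(x) = sqrt(C1 + x^2)


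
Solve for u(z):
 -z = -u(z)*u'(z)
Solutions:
 u(z) = -sqrt(C1 + z^2)
 u(z) = sqrt(C1 + z^2)


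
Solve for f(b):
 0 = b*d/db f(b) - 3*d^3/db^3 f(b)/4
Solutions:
 f(b) = C1 + Integral(C2*airyai(6^(2/3)*b/3) + C3*airybi(6^(2/3)*b/3), b)


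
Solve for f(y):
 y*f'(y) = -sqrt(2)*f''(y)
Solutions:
 f(y) = C1 + C2*erf(2^(1/4)*y/2)


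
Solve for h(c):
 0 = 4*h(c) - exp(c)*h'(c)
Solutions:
 h(c) = C1*exp(-4*exp(-c))


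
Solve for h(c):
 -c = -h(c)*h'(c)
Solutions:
 h(c) = -sqrt(C1 + c^2)
 h(c) = sqrt(C1 + c^2)


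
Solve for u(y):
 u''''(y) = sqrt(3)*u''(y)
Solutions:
 u(y) = C1 + C2*y + C3*exp(-3^(1/4)*y) + C4*exp(3^(1/4)*y)


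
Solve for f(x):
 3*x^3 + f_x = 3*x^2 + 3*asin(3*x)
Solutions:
 f(x) = C1 - 3*x^4/4 + x^3 + 3*x*asin(3*x) + sqrt(1 - 9*x^2)


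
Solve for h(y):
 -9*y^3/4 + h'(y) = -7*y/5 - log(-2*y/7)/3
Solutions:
 h(y) = C1 + 9*y^4/16 - 7*y^2/10 - y*log(-y)/3 + y*(-log(2) + 1 + log(7))/3


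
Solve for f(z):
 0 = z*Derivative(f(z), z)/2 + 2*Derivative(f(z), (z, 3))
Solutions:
 f(z) = C1 + Integral(C2*airyai(-2^(1/3)*z/2) + C3*airybi(-2^(1/3)*z/2), z)


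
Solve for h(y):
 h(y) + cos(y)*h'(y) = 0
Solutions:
 h(y) = C1*sqrt(sin(y) - 1)/sqrt(sin(y) + 1)


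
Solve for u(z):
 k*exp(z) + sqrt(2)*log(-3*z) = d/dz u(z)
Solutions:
 u(z) = C1 + k*exp(z) + sqrt(2)*z*log(-z) + sqrt(2)*z*(-1 + log(3))


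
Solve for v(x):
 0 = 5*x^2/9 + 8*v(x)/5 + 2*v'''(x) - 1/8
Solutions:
 v(x) = C3*exp(-10^(2/3)*x/5) - 25*x^2/72 + (C1*sin(10^(2/3)*sqrt(3)*x/10) + C2*cos(10^(2/3)*sqrt(3)*x/10))*exp(10^(2/3)*x/10) + 5/64


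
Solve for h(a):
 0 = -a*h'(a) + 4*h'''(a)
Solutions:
 h(a) = C1 + Integral(C2*airyai(2^(1/3)*a/2) + C3*airybi(2^(1/3)*a/2), a)


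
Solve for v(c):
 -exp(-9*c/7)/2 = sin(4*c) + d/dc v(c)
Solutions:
 v(c) = C1 + cos(4*c)/4 + 7*exp(-9*c/7)/18


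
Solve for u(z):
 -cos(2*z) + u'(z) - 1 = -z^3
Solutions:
 u(z) = C1 - z^4/4 + z + sin(2*z)/2


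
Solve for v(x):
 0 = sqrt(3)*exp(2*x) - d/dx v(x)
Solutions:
 v(x) = C1 + sqrt(3)*exp(2*x)/2


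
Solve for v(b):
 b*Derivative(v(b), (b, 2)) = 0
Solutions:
 v(b) = C1 + C2*b


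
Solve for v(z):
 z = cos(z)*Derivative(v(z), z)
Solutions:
 v(z) = C1 + Integral(z/cos(z), z)


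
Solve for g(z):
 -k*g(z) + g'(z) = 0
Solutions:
 g(z) = C1*exp(k*z)


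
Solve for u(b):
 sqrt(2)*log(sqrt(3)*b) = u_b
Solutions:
 u(b) = C1 + sqrt(2)*b*log(b) - sqrt(2)*b + sqrt(2)*b*log(3)/2


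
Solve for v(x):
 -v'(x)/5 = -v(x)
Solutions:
 v(x) = C1*exp(5*x)


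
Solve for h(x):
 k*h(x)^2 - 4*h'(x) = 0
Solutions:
 h(x) = -4/(C1 + k*x)


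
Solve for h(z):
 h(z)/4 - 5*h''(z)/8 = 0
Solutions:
 h(z) = C1*exp(-sqrt(10)*z/5) + C2*exp(sqrt(10)*z/5)


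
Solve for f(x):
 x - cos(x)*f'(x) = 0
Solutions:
 f(x) = C1 + Integral(x/cos(x), x)


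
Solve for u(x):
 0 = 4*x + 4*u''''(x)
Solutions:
 u(x) = C1 + C2*x + C3*x^2 + C4*x^3 - x^5/120


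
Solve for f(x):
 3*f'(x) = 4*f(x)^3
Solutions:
 f(x) = -sqrt(6)*sqrt(-1/(C1 + 4*x))/2
 f(x) = sqrt(6)*sqrt(-1/(C1 + 4*x))/2


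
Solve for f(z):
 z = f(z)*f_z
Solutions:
 f(z) = -sqrt(C1 + z^2)
 f(z) = sqrt(C1 + z^2)


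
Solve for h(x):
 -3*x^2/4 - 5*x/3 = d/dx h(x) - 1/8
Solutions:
 h(x) = C1 - x^3/4 - 5*x^2/6 + x/8


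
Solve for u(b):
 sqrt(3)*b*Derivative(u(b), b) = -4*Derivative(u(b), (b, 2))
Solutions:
 u(b) = C1 + C2*erf(sqrt(2)*3^(1/4)*b/4)


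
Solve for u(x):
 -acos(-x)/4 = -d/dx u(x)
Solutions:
 u(x) = C1 + x*acos(-x)/4 + sqrt(1 - x^2)/4


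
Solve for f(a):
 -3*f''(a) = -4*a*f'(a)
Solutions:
 f(a) = C1 + C2*erfi(sqrt(6)*a/3)


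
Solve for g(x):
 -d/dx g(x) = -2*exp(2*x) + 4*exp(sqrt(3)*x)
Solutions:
 g(x) = C1 + exp(2*x) - 4*sqrt(3)*exp(sqrt(3)*x)/3


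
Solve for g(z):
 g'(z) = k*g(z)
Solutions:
 g(z) = C1*exp(k*z)


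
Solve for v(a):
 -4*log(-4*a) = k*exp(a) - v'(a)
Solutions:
 v(a) = C1 + 4*a*log(-a) + 4*a*(-1 + 2*log(2)) + k*exp(a)


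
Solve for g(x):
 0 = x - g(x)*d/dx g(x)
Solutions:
 g(x) = -sqrt(C1 + x^2)
 g(x) = sqrt(C1 + x^2)


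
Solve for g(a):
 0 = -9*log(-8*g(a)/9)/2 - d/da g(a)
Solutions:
 2*Integral(1/(log(-_y) - 2*log(3) + 3*log(2)), (_y, g(a)))/9 = C1 - a


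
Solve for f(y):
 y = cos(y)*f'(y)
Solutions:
 f(y) = C1 + Integral(y/cos(y), y)


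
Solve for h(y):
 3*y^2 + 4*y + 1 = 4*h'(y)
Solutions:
 h(y) = C1 + y^3/4 + y^2/2 + y/4


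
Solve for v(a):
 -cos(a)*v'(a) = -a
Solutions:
 v(a) = C1 + Integral(a/cos(a), a)


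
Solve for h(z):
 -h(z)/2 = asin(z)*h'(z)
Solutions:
 h(z) = C1*exp(-Integral(1/asin(z), z)/2)


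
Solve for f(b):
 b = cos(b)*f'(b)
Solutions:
 f(b) = C1 + Integral(b/cos(b), b)


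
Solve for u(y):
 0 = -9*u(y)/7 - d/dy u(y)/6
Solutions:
 u(y) = C1*exp(-54*y/7)


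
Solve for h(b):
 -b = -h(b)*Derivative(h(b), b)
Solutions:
 h(b) = -sqrt(C1 + b^2)
 h(b) = sqrt(C1 + b^2)


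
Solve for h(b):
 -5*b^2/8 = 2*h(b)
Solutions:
 h(b) = -5*b^2/16


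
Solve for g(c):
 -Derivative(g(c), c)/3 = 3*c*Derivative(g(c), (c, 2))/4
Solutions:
 g(c) = C1 + C2*c^(5/9)


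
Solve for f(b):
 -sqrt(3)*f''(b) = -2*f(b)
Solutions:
 f(b) = C1*exp(-sqrt(2)*3^(3/4)*b/3) + C2*exp(sqrt(2)*3^(3/4)*b/3)


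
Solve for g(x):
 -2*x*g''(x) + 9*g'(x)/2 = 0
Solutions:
 g(x) = C1 + C2*x^(13/4)


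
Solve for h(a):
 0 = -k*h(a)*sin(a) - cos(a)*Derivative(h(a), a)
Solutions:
 h(a) = C1*exp(k*log(cos(a)))


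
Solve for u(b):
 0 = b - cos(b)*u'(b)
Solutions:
 u(b) = C1 + Integral(b/cos(b), b)


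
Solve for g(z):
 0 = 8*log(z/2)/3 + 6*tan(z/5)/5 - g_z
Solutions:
 g(z) = C1 + 8*z*log(z)/3 - 8*z/3 - 8*z*log(2)/3 - 6*log(cos(z/5))


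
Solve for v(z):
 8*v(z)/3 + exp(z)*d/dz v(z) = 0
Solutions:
 v(z) = C1*exp(8*exp(-z)/3)


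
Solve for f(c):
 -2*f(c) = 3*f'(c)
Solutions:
 f(c) = C1*exp(-2*c/3)


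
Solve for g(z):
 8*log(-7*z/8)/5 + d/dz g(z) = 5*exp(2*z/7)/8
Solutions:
 g(z) = C1 - 8*z*log(-z)/5 + 8*z*(-log(7) + 1 + 3*log(2))/5 + 35*exp(2*z/7)/16


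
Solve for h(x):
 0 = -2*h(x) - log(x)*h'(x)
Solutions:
 h(x) = C1*exp(-2*li(x))


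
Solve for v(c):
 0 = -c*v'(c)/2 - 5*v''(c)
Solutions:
 v(c) = C1 + C2*erf(sqrt(5)*c/10)


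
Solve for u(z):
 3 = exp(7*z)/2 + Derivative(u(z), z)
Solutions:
 u(z) = C1 + 3*z - exp(7*z)/14


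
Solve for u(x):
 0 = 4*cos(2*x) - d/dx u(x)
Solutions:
 u(x) = C1 + 2*sin(2*x)


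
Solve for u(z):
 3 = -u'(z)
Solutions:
 u(z) = C1 - 3*z


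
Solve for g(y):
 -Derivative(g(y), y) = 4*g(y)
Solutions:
 g(y) = C1*exp(-4*y)


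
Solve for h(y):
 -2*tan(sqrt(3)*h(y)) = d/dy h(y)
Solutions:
 h(y) = sqrt(3)*(pi - asin(C1*exp(-2*sqrt(3)*y)))/3
 h(y) = sqrt(3)*asin(C1*exp(-2*sqrt(3)*y))/3


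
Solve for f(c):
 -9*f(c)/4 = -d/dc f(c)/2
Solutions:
 f(c) = C1*exp(9*c/2)


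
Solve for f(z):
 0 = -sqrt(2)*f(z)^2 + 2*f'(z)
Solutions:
 f(z) = -2/(C1 + sqrt(2)*z)


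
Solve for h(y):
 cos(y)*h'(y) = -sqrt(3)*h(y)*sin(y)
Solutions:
 h(y) = C1*cos(y)^(sqrt(3))


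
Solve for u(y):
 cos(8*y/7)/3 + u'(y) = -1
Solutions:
 u(y) = C1 - y - 7*sin(8*y/7)/24


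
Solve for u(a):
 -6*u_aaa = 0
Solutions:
 u(a) = C1 + C2*a + C3*a^2


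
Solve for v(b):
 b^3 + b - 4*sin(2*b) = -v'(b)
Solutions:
 v(b) = C1 - b^4/4 - b^2/2 - 2*cos(2*b)


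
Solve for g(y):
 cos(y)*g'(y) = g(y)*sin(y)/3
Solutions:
 g(y) = C1/cos(y)^(1/3)


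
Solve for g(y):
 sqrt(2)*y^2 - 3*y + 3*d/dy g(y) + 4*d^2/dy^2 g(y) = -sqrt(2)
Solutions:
 g(y) = C1 + C2*exp(-3*y/4) - sqrt(2)*y^3/9 + y^2/2 + 4*sqrt(2)*y^2/9 - 41*sqrt(2)*y/27 - 4*y/3


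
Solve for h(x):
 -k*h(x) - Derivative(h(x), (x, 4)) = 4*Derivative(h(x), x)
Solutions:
 h(x) = C1*exp(x*Piecewise((-sqrt(2)*sqrt(-(-2)^(1/3))/2 + sqrt(2*(-2)^(1/3) + 4*sqrt(2)/sqrt(-(-2)^(1/3)))/2, Eq(k, 0)), (-sqrt(2*k/(3*(sqrt(1 - k^3/27) + 1)^(1/3)) + 2*(sqrt(1 - k^3/27) + 1)^(1/3))/2 + sqrt(-2*k/(3*(sqrt(1 - k^3/27) + 1)^(1/3)) - 2*(sqrt(1 - k^3/27) + 1)^(1/3) + 8/sqrt(2*k/(3*(sqrt(1 - k^3/27) + 1)^(1/3)) + 2*(sqrt(1 - k^3/27) + 1)^(1/3)))/2, True))) + C2*exp(x*Piecewise((sqrt(2)*sqrt(-(-2)^(1/3))/2 - sqrt(-4*sqrt(2)/sqrt(-(-2)^(1/3)) + 2*(-2)^(1/3))/2, Eq(k, 0)), (sqrt(2*k/(3*(sqrt(1 - k^3/27) + 1)^(1/3)) + 2*(sqrt(1 - k^3/27) + 1)^(1/3))/2 - sqrt(-2*k/(3*(sqrt(1 - k^3/27) + 1)^(1/3)) - 2*(sqrt(1 - k^3/27) + 1)^(1/3) - 8/sqrt(2*k/(3*(sqrt(1 - k^3/27) + 1)^(1/3)) + 2*(sqrt(1 - k^3/27) + 1)^(1/3)))/2, True))) + C3*exp(x*Piecewise((-sqrt(2*(-2)^(1/3) + 4*sqrt(2)/sqrt(-(-2)^(1/3)))/2 - sqrt(2)*sqrt(-(-2)^(1/3))/2, Eq(k, 0)), (-sqrt(2*k/(3*(sqrt(1 - k^3/27) + 1)^(1/3)) + 2*(sqrt(1 - k^3/27) + 1)^(1/3))/2 - sqrt(-2*k/(3*(sqrt(1 - k^3/27) + 1)^(1/3)) - 2*(sqrt(1 - k^3/27) + 1)^(1/3) + 8/sqrt(2*k/(3*(sqrt(1 - k^3/27) + 1)^(1/3)) + 2*(sqrt(1 - k^3/27) + 1)^(1/3)))/2, True))) + C4*exp(x*Piecewise((sqrt(-4*sqrt(2)/sqrt(-(-2)^(1/3)) + 2*(-2)^(1/3))/2 + sqrt(2)*sqrt(-(-2)^(1/3))/2, Eq(k, 0)), (sqrt(2*k/(3*(sqrt(1 - k^3/27) + 1)^(1/3)) + 2*(sqrt(1 - k^3/27) + 1)^(1/3))/2 + sqrt(-2*k/(3*(sqrt(1 - k^3/27) + 1)^(1/3)) - 2*(sqrt(1 - k^3/27) + 1)^(1/3) - 8/sqrt(2*k/(3*(sqrt(1 - k^3/27) + 1)^(1/3)) + 2*(sqrt(1 - k^3/27) + 1)^(1/3)))/2, True)))


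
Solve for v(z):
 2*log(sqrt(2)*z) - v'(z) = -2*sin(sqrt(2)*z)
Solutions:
 v(z) = C1 + 2*z*log(z) - 2*z + z*log(2) - sqrt(2)*cos(sqrt(2)*z)


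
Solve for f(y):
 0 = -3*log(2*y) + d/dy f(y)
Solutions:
 f(y) = C1 + 3*y*log(y) - 3*y + y*log(8)


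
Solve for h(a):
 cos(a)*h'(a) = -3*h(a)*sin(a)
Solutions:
 h(a) = C1*cos(a)^3


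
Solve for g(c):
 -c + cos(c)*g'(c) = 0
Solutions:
 g(c) = C1 + Integral(c/cos(c), c)


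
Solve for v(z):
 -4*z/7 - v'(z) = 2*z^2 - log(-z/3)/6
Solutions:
 v(z) = C1 - 2*z^3/3 - 2*z^2/7 + z*log(-z)/6 + z*(-log(3) - 1)/6


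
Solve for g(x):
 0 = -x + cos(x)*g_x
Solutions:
 g(x) = C1 + Integral(x/cos(x), x)


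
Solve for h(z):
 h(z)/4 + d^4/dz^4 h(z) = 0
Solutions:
 h(z) = (C1*sin(z/2) + C2*cos(z/2))*exp(-z/2) + (C3*sin(z/2) + C4*cos(z/2))*exp(z/2)


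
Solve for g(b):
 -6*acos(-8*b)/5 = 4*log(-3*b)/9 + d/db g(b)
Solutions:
 g(b) = C1 - 4*b*log(-b)/9 - 6*b*acos(-8*b)/5 - 4*b*log(3)/9 + 4*b/9 - 3*sqrt(1 - 64*b^2)/20


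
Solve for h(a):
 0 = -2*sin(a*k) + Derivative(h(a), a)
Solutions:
 h(a) = C1 - 2*cos(a*k)/k


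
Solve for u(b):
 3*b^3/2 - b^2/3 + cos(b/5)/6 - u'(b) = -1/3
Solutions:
 u(b) = C1 + 3*b^4/8 - b^3/9 + b/3 + 5*sin(b/5)/6


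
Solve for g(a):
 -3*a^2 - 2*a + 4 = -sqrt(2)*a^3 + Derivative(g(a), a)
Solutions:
 g(a) = C1 + sqrt(2)*a^4/4 - a^3 - a^2 + 4*a


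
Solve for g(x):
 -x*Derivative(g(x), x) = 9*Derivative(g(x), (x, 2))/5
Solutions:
 g(x) = C1 + C2*erf(sqrt(10)*x/6)


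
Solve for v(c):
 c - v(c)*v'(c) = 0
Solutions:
 v(c) = -sqrt(C1 + c^2)
 v(c) = sqrt(C1 + c^2)


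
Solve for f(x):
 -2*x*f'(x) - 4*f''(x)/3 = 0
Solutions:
 f(x) = C1 + C2*erf(sqrt(3)*x/2)


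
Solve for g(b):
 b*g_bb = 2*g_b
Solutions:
 g(b) = C1 + C2*b^3


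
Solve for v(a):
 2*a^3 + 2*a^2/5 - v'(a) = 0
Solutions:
 v(a) = C1 + a^4/2 + 2*a^3/15


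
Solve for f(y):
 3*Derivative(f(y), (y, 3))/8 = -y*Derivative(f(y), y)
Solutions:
 f(y) = C1 + Integral(C2*airyai(-2*3^(2/3)*y/3) + C3*airybi(-2*3^(2/3)*y/3), y)


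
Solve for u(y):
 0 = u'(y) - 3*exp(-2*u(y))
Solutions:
 u(y) = log(-sqrt(C1 + 6*y))
 u(y) = log(C1 + 6*y)/2


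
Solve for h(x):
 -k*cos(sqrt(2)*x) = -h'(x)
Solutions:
 h(x) = C1 + sqrt(2)*k*sin(sqrt(2)*x)/2


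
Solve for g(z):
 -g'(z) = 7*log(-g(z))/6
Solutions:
 -li(-g(z)) = C1 - 7*z/6


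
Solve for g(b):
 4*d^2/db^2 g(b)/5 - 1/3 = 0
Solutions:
 g(b) = C1 + C2*b + 5*b^2/24


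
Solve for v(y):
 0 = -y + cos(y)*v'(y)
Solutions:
 v(y) = C1 + Integral(y/cos(y), y)


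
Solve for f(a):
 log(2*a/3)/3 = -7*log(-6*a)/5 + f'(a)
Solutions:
 f(a) = C1 + 26*a*log(a)/15 + a*(-26/15 + log(6144)/15 + log(6) + 7*I*pi/5)


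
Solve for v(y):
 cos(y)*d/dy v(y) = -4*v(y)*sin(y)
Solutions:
 v(y) = C1*cos(y)^4


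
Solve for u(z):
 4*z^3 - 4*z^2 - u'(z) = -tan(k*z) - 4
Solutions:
 u(z) = C1 + z^4 - 4*z^3/3 + 4*z + Piecewise((-log(cos(k*z))/k, Ne(k, 0)), (0, True))


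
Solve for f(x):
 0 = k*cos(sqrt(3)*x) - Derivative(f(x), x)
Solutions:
 f(x) = C1 + sqrt(3)*k*sin(sqrt(3)*x)/3


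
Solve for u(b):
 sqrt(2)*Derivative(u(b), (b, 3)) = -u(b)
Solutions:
 u(b) = C3*exp(-2^(5/6)*b/2) + (C1*sin(2^(5/6)*sqrt(3)*b/4) + C2*cos(2^(5/6)*sqrt(3)*b/4))*exp(2^(5/6)*b/4)


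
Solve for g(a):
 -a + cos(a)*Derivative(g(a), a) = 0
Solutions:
 g(a) = C1 + Integral(a/cos(a), a)


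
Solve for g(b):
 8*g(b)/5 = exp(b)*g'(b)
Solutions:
 g(b) = C1*exp(-8*exp(-b)/5)


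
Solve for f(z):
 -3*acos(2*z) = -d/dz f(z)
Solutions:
 f(z) = C1 + 3*z*acos(2*z) - 3*sqrt(1 - 4*z^2)/2


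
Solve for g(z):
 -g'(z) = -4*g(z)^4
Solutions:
 g(z) = (-1/(C1 + 12*z))^(1/3)
 g(z) = (-1/(C1 + 4*z))^(1/3)*(-3^(2/3) - 3*3^(1/6)*I)/6
 g(z) = (-1/(C1 + 4*z))^(1/3)*(-3^(2/3) + 3*3^(1/6)*I)/6


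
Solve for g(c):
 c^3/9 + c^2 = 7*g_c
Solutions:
 g(c) = C1 + c^4/252 + c^3/21


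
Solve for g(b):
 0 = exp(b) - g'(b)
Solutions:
 g(b) = C1 + exp(b)


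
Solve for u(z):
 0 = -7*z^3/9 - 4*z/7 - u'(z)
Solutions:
 u(z) = C1 - 7*z^4/36 - 2*z^2/7


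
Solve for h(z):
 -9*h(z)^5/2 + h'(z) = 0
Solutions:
 h(z) = -(-1/(C1 + 18*z))^(1/4)
 h(z) = (-1/(C1 + 18*z))^(1/4)
 h(z) = -I*(-1/(C1 + 18*z))^(1/4)
 h(z) = I*(-1/(C1 + 18*z))^(1/4)


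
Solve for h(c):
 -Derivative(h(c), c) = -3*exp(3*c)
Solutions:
 h(c) = C1 + exp(3*c)


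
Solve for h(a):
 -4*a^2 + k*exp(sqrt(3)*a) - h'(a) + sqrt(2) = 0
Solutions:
 h(a) = C1 - 4*a^3/3 + sqrt(2)*a + sqrt(3)*k*exp(sqrt(3)*a)/3


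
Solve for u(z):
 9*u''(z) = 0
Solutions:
 u(z) = C1 + C2*z


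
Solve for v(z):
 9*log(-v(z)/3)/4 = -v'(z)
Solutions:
 4*Integral(1/(log(-_y) - log(3)), (_y, v(z)))/9 = C1 - z


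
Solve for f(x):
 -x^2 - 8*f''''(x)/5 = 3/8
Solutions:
 f(x) = C1 + C2*x + C3*x^2 + C4*x^3 - x^6/576 - 5*x^4/512


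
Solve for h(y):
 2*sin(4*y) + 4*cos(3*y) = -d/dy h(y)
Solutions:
 h(y) = C1 - 4*sin(3*y)/3 + cos(4*y)/2


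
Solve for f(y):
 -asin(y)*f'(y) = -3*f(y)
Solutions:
 f(y) = C1*exp(3*Integral(1/asin(y), y))


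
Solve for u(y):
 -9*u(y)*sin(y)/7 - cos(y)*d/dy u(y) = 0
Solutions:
 u(y) = C1*cos(y)^(9/7)


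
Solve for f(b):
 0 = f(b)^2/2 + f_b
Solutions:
 f(b) = 2/(C1 + b)


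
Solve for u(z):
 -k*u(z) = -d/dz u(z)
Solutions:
 u(z) = C1*exp(k*z)


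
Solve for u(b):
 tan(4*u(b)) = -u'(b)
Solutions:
 u(b) = -asin(C1*exp(-4*b))/4 + pi/4
 u(b) = asin(C1*exp(-4*b))/4


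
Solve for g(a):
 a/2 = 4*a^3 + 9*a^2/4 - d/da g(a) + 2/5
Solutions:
 g(a) = C1 + a^4 + 3*a^3/4 - a^2/4 + 2*a/5


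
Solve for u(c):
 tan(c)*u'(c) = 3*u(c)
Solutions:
 u(c) = C1*sin(c)^3


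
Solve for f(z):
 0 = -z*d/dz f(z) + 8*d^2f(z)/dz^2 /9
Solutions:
 f(z) = C1 + C2*erfi(3*z/4)


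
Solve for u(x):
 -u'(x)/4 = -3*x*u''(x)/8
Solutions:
 u(x) = C1 + C2*x^(5/3)


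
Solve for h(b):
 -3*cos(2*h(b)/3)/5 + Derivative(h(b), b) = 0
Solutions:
 -3*b/5 - 3*log(sin(2*h(b)/3) - 1)/4 + 3*log(sin(2*h(b)/3) + 1)/4 = C1


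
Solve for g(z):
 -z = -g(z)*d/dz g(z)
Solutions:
 g(z) = -sqrt(C1 + z^2)
 g(z) = sqrt(C1 + z^2)


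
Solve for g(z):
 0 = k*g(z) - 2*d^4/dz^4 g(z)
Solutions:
 g(z) = C1*exp(-2^(3/4)*k^(1/4)*z/2) + C2*exp(2^(3/4)*k^(1/4)*z/2) + C3*exp(-2^(3/4)*I*k^(1/4)*z/2) + C4*exp(2^(3/4)*I*k^(1/4)*z/2)


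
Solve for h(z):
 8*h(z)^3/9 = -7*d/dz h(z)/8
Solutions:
 h(z) = -3*sqrt(14)*sqrt(-1/(C1 - 64*z))/2
 h(z) = 3*sqrt(14)*sqrt(-1/(C1 - 64*z))/2


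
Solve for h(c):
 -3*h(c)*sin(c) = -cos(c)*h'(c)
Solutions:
 h(c) = C1/cos(c)^3


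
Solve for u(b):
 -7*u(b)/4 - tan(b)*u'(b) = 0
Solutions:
 u(b) = C1/sin(b)^(7/4)


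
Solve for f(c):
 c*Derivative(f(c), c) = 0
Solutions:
 f(c) = C1


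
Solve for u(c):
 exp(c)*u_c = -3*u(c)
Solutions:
 u(c) = C1*exp(3*exp(-c))


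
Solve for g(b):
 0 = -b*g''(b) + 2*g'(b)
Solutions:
 g(b) = C1 + C2*b^3


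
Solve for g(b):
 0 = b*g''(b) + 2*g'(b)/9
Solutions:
 g(b) = C1 + C2*b^(7/9)


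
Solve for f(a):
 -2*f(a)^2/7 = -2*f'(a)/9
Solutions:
 f(a) = -7/(C1 + 9*a)


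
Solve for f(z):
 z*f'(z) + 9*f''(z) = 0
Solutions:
 f(z) = C1 + C2*erf(sqrt(2)*z/6)


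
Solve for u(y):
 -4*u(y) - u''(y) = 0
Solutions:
 u(y) = C1*sin(2*y) + C2*cos(2*y)


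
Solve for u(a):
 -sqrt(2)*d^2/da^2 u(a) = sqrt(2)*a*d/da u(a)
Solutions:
 u(a) = C1 + C2*erf(sqrt(2)*a/2)


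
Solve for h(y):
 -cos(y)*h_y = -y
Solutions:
 h(y) = C1 + Integral(y/cos(y), y)


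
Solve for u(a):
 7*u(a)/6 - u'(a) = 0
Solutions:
 u(a) = C1*exp(7*a/6)


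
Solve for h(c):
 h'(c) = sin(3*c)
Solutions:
 h(c) = C1 - cos(3*c)/3


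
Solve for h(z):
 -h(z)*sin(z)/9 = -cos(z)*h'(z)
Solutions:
 h(z) = C1/cos(z)^(1/9)


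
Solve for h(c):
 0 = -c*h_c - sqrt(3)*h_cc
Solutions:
 h(c) = C1 + C2*erf(sqrt(2)*3^(3/4)*c/6)


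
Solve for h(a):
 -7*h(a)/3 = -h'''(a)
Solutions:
 h(a) = C3*exp(3^(2/3)*7^(1/3)*a/3) + (C1*sin(3^(1/6)*7^(1/3)*a/2) + C2*cos(3^(1/6)*7^(1/3)*a/2))*exp(-3^(2/3)*7^(1/3)*a/6)


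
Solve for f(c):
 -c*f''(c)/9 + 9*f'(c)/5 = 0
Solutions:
 f(c) = C1 + C2*c^(86/5)


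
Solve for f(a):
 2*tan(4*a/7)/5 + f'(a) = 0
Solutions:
 f(a) = C1 + 7*log(cos(4*a/7))/10


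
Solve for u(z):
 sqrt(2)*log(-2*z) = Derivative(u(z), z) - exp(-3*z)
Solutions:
 u(z) = C1 + sqrt(2)*z*log(-z) + sqrt(2)*z*(-1 + log(2)) - exp(-3*z)/3


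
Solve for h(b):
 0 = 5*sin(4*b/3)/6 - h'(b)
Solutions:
 h(b) = C1 - 5*cos(4*b/3)/8


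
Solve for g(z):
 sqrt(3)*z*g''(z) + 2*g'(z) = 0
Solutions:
 g(z) = C1 + C2*z^(1 - 2*sqrt(3)/3)


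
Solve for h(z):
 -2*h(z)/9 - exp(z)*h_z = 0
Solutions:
 h(z) = C1*exp(2*exp(-z)/9)


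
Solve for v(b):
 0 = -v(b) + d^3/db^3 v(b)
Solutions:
 v(b) = C3*exp(b) + (C1*sin(sqrt(3)*b/2) + C2*cos(sqrt(3)*b/2))*exp(-b/2)


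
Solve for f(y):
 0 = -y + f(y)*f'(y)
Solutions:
 f(y) = -sqrt(C1 + y^2)
 f(y) = sqrt(C1 + y^2)


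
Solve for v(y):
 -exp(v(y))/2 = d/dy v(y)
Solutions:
 v(y) = log(1/(C1 + y)) + log(2)


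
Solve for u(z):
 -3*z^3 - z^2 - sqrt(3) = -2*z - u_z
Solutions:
 u(z) = C1 + 3*z^4/4 + z^3/3 - z^2 + sqrt(3)*z


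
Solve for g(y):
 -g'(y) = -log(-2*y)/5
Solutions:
 g(y) = C1 + y*log(-y)/5 + y*(-1 + log(2))/5


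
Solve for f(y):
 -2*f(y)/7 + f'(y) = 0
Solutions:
 f(y) = C1*exp(2*y/7)


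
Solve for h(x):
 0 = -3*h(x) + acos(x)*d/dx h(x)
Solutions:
 h(x) = C1*exp(3*Integral(1/acos(x), x))


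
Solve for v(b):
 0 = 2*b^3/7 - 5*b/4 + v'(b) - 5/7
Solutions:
 v(b) = C1 - b^4/14 + 5*b^2/8 + 5*b/7


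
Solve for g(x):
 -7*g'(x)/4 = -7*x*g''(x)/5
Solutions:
 g(x) = C1 + C2*x^(9/4)


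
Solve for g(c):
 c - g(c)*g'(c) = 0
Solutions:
 g(c) = -sqrt(C1 + c^2)
 g(c) = sqrt(C1 + c^2)


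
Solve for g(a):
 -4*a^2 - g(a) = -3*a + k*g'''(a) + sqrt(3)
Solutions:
 g(a) = C1*exp(a*(-1/k)^(1/3)) + C2*exp(a*(-1/k)^(1/3)*(-1 + sqrt(3)*I)/2) + C3*exp(-a*(-1/k)^(1/3)*(1 + sqrt(3)*I)/2) - 4*a^2 + 3*a - sqrt(3)


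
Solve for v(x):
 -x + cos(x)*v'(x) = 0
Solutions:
 v(x) = C1 + Integral(x/cos(x), x)


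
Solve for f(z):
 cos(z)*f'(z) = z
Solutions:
 f(z) = C1 + Integral(z/cos(z), z)


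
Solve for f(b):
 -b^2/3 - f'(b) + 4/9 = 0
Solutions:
 f(b) = C1 - b^3/9 + 4*b/9


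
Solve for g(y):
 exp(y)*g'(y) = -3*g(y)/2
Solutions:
 g(y) = C1*exp(3*exp(-y)/2)


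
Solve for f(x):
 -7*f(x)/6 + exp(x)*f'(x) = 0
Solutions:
 f(x) = C1*exp(-7*exp(-x)/6)


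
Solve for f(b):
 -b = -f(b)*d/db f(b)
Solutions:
 f(b) = -sqrt(C1 + b^2)
 f(b) = sqrt(C1 + b^2)


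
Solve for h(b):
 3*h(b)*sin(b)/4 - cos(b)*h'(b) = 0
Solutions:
 h(b) = C1/cos(b)^(3/4)


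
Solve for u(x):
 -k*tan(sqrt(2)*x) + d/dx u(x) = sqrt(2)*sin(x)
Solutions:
 u(x) = C1 - sqrt(2)*k*log(cos(sqrt(2)*x))/2 - sqrt(2)*cos(x)


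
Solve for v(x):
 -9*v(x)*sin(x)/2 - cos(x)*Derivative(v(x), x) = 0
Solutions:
 v(x) = C1*cos(x)^(9/2)


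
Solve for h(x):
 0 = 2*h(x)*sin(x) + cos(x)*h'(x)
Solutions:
 h(x) = C1*cos(x)^2


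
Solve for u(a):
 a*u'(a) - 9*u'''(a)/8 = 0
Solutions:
 u(a) = C1 + Integral(C2*airyai(2*3^(1/3)*a/3) + C3*airybi(2*3^(1/3)*a/3), a)
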